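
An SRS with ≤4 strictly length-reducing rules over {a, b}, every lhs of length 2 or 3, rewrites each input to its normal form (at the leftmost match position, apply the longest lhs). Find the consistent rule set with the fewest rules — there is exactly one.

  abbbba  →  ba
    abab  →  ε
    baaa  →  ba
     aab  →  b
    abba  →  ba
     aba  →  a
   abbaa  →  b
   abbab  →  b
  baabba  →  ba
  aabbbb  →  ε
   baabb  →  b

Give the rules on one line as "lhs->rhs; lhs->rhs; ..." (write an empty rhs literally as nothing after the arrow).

  | abbbba => bbba => ba
  | abab => ab => ε
  | baaa => ba
  | aab => b

aa->; ab->; bb->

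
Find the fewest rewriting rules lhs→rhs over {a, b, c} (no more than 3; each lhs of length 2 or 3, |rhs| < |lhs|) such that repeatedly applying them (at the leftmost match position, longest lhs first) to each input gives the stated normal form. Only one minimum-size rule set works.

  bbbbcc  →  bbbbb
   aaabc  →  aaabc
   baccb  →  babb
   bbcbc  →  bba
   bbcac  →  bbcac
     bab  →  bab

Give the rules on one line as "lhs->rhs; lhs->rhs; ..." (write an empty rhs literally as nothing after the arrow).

cbc->a; cc->b

  | bbbbcc => bbbbb
  | aaabc
  | baccb => babb
  | bbcbc => bba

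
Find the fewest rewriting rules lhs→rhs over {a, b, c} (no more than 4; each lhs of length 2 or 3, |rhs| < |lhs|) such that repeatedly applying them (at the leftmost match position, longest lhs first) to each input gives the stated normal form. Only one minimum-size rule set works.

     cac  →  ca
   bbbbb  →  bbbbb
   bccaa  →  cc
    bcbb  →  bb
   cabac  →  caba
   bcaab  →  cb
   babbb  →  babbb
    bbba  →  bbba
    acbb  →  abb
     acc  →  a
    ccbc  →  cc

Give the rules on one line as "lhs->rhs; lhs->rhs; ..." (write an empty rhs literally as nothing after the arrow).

  | cac => ca
  | bbbbb
  | bccaa => caa => cc
  | bcbb => bb

aa->c; ac->a; bc->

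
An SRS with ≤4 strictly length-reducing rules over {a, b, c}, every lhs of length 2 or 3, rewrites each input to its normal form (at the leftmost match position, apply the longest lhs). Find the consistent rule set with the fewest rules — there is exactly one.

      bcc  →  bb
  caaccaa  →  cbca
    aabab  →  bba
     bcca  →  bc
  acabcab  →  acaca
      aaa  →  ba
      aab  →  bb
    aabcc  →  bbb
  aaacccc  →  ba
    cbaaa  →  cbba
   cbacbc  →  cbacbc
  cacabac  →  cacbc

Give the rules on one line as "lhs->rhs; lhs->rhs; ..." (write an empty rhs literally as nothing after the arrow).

aa->b; ab->a; cc->b; cca->c

  | bcc => bb
  | caaccaa => cbccaa => cbca
  | aabab => bbab => bba
  | bcca => bc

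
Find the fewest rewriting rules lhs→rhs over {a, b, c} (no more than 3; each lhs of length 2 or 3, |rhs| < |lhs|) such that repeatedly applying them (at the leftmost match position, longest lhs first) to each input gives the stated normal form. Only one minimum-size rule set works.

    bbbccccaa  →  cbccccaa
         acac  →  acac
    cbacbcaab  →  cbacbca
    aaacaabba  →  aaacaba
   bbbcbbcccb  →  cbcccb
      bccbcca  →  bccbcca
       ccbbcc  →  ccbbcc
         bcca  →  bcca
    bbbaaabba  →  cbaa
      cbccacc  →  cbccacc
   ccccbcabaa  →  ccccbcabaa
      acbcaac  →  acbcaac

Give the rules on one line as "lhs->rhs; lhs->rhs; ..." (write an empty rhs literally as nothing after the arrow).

  | bbbccccaa => cbccccaa
  | acac
  | cbacbcaab => cbacbca
  | aaacaabba => aaacaba

aab->a; bbb->cb; bcb->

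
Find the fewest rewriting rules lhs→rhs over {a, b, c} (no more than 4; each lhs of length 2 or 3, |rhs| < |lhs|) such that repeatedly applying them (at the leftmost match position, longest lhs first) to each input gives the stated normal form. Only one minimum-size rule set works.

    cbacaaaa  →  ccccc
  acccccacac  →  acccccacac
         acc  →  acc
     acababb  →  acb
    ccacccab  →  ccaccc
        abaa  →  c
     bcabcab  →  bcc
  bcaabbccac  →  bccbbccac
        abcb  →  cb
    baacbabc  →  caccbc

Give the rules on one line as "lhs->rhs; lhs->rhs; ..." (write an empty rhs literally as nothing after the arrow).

aa->c; ab->; ba->c

  | cbacaaaa => cccaaaa => ccccaa => ccccc
  | acccccacac
  | acc
  | acababb => acabb => acb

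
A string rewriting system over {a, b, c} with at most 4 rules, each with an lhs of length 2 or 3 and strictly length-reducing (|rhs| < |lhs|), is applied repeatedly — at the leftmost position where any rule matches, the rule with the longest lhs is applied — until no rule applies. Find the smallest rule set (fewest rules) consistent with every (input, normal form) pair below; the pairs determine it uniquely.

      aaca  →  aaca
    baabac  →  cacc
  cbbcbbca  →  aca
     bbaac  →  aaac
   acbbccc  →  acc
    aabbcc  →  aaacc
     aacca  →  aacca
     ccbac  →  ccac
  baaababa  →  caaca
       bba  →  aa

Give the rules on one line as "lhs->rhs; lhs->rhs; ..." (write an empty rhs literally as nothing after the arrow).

ba->c; bb->a; cb->c; cbc->

  | aaca
  | baabac => cabac => cacc
  | cbbcbbca => cbcbbca => bbca => aca
  | bbaac => aaac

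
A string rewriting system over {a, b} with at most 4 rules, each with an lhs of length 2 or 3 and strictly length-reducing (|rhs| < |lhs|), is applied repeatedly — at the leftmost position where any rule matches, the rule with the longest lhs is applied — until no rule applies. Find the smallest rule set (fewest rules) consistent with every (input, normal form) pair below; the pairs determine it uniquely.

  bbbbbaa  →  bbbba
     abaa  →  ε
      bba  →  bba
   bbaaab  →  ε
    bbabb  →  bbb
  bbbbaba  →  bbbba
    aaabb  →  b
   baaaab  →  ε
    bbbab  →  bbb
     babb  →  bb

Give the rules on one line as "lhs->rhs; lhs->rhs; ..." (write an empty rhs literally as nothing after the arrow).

aa->; ab->; baa->a

  | bbbbbaa => bbbba
  | abaa => aa => ε
  | bba
  | bbaaab => baab => ab => ε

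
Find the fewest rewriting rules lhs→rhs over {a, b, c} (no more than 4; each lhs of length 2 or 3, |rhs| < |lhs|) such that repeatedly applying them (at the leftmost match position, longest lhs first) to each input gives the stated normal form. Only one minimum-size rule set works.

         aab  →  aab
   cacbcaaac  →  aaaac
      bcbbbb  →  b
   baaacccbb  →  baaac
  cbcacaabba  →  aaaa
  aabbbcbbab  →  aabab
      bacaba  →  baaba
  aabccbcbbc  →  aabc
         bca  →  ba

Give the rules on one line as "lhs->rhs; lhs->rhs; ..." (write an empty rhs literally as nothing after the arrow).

  | aab
  | cacbcaaac => acbcaaac => acaaac => aaaac
  | bcbbbb => bbbb => cbb => b
  | baaacccbb => baaaccb => baaac

bb->c; ca->a; cb->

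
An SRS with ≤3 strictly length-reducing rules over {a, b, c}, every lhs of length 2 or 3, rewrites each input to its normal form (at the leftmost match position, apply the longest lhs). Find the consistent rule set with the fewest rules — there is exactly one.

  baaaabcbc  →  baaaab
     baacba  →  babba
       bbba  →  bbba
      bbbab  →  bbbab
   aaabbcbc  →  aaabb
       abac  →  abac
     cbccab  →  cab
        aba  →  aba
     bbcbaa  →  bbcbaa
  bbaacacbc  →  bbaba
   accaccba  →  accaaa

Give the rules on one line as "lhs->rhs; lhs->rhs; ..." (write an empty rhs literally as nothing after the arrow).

aac->ab; cbc->; ccb->a

  | baaaabcbc => baaaab
  | baacba => babba
  | bbba
  | bbbab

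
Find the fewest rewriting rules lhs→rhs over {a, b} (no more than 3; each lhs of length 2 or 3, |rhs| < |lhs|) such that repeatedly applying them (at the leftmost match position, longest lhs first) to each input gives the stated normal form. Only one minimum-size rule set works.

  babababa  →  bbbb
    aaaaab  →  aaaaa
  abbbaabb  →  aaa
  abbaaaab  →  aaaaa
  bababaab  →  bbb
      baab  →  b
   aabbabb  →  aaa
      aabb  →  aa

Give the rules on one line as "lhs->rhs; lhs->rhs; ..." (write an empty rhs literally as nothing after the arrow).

ab->a; ba->b; baa->

  | babababa => bbababa => bbbaba => bbbba => bbbb
  | aaaaab => aaaaa
  | abbbaabb => abbaabb => abaabb => aaabb => aaab => aaa
  | abbaaaab => abaaaab => aaaaab => aaaaa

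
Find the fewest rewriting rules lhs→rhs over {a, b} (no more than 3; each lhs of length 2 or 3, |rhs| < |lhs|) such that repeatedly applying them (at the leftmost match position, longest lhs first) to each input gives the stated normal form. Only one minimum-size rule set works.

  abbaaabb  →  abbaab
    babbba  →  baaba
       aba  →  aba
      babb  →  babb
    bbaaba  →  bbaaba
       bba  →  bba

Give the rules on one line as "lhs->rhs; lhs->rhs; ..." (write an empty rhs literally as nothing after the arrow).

  | abbaaabb => abbabbb => abbaab
  | babbba => baaba
  | aba
  | babb

aaa->ab; bbb->ab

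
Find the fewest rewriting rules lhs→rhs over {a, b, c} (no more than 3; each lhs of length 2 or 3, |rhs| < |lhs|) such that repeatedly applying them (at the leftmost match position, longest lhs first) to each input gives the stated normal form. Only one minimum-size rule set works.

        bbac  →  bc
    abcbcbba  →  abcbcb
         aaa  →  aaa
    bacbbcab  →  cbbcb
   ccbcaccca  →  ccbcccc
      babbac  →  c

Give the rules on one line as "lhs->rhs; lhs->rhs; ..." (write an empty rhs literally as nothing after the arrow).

ba->; bab->; ca->c

  | bbac => bc
  | abcbcbba => abcbcb
  | aaa
  | bacbbcab => cbbcab => cbbcb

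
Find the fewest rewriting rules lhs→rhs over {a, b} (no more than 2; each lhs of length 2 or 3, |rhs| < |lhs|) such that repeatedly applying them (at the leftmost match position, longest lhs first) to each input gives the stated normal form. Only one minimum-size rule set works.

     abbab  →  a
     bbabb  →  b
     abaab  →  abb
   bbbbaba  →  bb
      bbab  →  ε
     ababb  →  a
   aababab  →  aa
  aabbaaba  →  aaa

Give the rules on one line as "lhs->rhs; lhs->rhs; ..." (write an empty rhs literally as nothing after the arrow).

  | abbab => abbb => a
  | bbabb => bbbb => b
  | abaab => abab => abb
  | bbbbaba => baba => bba => bb

ba->b; bbb->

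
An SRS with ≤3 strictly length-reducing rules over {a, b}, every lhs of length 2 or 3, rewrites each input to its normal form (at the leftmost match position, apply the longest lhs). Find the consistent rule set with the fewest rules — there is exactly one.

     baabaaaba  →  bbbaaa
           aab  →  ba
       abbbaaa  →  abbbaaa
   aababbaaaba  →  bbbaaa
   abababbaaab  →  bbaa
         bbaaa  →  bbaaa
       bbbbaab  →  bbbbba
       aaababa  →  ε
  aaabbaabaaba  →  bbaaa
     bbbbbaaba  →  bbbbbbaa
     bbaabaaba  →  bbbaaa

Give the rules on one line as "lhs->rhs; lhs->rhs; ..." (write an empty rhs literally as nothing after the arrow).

  | baabaaaba => bbaaaaba => bbaabaa => bbbaaa
  | aab => ba
  | abbbaaa
  | aababbaaaba => baabbaaaba => bbabaaaba => bbaaaaba => bbaabaa => bbbaaa

aab->ba; aba->; bab->ba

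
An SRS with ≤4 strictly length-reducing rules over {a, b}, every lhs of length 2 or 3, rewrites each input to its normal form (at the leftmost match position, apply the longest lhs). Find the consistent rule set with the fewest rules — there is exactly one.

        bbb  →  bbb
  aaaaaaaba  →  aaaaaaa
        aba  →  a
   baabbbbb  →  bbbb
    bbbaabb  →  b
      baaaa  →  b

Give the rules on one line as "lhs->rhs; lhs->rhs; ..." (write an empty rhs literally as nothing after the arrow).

  | bbb
  | aaaaaaaba => aaaaaaa
  | aba => a
  | baabbbbb => babbbbb => abbbbb => bbbb

ab->; ba->b; bab->ab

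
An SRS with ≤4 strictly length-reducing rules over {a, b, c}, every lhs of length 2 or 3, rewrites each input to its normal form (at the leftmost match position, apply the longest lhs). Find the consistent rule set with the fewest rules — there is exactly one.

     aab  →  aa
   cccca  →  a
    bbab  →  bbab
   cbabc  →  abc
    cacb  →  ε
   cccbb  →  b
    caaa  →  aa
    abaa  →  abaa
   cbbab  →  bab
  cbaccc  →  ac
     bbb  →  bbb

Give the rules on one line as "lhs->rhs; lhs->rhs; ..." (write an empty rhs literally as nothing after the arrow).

  | aab => aa
  | cccca => cca => a
  | bbab
  | cbabc => abc

aab->aa; ca->; cb->; cc->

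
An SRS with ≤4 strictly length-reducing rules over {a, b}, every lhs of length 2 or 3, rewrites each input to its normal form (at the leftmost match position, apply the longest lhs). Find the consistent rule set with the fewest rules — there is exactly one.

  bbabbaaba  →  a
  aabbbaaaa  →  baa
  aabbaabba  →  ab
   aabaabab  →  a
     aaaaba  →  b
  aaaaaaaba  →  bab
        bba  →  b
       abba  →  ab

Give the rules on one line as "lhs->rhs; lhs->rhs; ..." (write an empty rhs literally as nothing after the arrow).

  | bbabbaaba => bbbaaba => abaaba => baba => bb => a
  | aabbbaaaa => aaabaaaa => abbaaaa => abaaa => baa
  | aabbaabba => aababba => abbba => aaba => ab
  | aabaabab => ababab => bbab => bb => a

aaa->ab; aba->b; bb->a; bba->b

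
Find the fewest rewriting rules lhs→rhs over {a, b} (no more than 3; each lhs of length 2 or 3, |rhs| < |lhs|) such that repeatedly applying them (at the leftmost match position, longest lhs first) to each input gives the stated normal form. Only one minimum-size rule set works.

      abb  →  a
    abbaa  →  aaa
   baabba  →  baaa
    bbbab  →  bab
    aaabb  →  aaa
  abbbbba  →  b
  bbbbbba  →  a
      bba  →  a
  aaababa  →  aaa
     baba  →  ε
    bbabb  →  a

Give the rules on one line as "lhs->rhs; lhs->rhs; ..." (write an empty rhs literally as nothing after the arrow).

  | abb => a
  | abbaa => aaa
  | baabba => baaa
  | bbbab => bab

aba->b; bb->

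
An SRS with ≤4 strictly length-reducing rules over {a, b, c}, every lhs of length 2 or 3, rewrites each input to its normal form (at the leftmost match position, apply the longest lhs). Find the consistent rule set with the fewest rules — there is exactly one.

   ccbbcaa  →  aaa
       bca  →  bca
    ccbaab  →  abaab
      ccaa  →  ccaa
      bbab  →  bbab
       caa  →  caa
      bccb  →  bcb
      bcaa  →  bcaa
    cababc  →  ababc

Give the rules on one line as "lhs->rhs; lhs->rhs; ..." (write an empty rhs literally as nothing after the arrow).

bbc->; bcc->bc; cab->ab; ccb->ab

  | ccbbcaa => abbcaa => aaa
  | bca
  | ccbaab => abaab
  | ccaa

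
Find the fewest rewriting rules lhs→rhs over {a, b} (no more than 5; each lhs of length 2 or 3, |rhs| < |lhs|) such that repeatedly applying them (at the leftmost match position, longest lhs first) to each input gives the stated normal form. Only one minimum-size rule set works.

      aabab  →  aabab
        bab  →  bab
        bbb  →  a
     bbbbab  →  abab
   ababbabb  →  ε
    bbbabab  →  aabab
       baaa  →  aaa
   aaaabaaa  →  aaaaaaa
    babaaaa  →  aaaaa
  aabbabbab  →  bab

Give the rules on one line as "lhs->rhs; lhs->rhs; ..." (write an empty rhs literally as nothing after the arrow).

  | aabab
  | bab
  | bbb => a
  | bbbbab => abab

abb->b; baa->aa; bb->; bbb->a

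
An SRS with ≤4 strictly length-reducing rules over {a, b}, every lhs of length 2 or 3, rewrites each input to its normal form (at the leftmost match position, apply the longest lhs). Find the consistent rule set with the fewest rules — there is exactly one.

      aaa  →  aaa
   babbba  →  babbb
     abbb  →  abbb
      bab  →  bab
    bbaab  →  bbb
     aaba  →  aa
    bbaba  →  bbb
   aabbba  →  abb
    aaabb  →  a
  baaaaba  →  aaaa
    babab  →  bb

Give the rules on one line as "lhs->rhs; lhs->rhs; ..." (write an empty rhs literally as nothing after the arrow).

  | aaa
  | babbba => babbb
  | abbb
  | bab

aab->a; aba->; baa->aa; bba->bb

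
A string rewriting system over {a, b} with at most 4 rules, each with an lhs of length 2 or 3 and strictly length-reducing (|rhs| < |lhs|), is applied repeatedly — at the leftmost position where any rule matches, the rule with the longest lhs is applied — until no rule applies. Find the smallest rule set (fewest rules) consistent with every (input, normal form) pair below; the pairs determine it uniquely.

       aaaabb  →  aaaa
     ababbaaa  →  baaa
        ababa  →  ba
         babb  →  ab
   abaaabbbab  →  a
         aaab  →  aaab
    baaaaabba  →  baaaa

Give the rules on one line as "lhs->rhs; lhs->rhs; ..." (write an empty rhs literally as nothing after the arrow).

aba->bb; bab->a; bb->; bba->ba

  | aaaabb => aaaa
  | ababbaaa => bbbbaaa => bbaaa => baaa
  | ababa => bbba => ba
  | babb => ab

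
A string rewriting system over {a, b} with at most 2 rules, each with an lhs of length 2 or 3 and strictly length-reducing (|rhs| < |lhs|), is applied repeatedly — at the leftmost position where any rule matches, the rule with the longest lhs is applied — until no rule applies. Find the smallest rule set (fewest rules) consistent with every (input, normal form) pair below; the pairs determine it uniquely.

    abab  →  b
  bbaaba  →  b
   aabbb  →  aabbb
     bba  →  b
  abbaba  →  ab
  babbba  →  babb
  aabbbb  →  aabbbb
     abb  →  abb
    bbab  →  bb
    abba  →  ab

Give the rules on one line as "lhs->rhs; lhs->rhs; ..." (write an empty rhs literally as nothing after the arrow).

aba->; bba->b

  | abab => b
  | bbaaba => baba => b
  | aabbb
  | bba => b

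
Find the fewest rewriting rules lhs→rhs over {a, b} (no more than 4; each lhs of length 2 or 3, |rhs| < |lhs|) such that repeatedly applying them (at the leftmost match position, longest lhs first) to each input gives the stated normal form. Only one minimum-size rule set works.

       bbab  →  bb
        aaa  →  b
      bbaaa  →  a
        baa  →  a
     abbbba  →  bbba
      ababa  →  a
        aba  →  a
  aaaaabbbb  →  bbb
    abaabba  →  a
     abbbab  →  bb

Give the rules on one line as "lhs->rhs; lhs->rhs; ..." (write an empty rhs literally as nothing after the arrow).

  | bbab => bb
  | aaa => b
  | bbaaa => baa => a
  | baa => a

aaa->b; ab->; baa->a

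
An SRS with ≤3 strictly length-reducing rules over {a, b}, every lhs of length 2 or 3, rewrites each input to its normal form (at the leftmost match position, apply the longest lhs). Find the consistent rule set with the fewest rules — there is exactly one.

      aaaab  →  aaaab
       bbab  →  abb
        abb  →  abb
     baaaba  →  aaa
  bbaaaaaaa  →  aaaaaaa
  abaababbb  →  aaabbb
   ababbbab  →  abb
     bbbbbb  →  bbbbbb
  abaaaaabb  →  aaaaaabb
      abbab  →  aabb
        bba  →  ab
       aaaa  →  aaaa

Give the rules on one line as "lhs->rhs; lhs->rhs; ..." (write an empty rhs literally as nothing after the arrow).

ba->; baa->aa; bba->ab

  | aaaab
  | bbab => abb
  | abb
  | baaaba => aaaba => aaa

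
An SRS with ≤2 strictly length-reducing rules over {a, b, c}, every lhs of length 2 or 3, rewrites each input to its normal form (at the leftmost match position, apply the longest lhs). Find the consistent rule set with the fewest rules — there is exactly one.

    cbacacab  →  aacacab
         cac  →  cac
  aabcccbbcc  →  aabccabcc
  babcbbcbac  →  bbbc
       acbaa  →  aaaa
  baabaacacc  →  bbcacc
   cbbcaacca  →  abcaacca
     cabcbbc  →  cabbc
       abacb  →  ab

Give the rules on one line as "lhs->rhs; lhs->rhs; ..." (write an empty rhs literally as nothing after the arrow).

  | cbacacab => aacacab
  | cac
  | aabcccbbcc => aabccabcc
  | babcbbcbac => bbcbbcbac => bbabcbac => bbbcbac => bbbaac => bbbac => bbbc

ba->b; cb->a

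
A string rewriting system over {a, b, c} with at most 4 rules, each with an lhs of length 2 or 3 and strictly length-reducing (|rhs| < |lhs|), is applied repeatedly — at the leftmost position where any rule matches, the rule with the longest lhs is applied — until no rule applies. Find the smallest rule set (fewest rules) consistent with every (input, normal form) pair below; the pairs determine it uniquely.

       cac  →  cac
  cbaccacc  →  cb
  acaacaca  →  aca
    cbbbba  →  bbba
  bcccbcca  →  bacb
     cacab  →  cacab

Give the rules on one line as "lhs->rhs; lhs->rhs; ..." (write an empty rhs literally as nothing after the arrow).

  | cac
  | cbaccacc => cbaaacc => cbacc => cbaa => cb
  | acaacaca => accaca => aaaca => aca
  | cbbbba => bbba

aa->; cbb->b; cc->a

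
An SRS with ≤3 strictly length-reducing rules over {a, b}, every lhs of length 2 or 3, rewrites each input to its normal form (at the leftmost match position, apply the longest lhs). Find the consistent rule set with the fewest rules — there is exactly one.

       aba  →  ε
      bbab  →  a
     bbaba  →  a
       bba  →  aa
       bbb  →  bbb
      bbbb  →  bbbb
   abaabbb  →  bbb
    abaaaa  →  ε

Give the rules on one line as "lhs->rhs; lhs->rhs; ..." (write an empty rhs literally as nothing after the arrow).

  | aba => ab => ε
  | bbab => aab => a
  | bbaba => aaba => aab => a
  | bba => aa

ab->; aba->ab; bba->aa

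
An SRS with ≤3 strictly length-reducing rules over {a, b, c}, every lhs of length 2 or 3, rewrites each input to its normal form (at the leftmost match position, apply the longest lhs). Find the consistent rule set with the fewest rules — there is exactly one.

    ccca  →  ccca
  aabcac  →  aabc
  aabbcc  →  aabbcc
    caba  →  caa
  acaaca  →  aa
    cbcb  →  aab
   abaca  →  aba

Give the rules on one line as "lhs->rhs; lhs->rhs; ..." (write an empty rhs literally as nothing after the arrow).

  | ccca
  | aabcac => aabc
  | aabbcc
  | caba => caa

ac->; cab->ca; cbc->aa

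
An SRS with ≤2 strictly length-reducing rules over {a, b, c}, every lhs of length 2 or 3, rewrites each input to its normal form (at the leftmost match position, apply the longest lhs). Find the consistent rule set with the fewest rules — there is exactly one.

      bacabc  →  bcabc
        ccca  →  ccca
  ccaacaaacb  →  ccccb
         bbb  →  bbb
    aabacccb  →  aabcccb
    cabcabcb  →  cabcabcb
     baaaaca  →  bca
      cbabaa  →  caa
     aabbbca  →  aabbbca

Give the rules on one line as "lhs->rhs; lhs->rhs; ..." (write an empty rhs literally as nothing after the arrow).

  | bacabc => bcabc
  | ccca
  | ccaacaaacb => ccacaaacb => cccaaacb => cccaacb => cccacb => ccccb
  | bbb

ac->c; bab->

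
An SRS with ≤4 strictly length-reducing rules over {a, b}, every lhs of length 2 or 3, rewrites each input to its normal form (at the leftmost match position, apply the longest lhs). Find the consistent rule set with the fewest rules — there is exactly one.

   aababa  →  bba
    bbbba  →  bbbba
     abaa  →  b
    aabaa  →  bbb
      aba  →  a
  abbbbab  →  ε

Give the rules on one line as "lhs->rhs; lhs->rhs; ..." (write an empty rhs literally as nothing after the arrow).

  | aababa => bbaba => bba
  | bbbba
  | abaa => aa => b
  | aabaa => bbaa => bbb

aa->b; ab->; abb->ab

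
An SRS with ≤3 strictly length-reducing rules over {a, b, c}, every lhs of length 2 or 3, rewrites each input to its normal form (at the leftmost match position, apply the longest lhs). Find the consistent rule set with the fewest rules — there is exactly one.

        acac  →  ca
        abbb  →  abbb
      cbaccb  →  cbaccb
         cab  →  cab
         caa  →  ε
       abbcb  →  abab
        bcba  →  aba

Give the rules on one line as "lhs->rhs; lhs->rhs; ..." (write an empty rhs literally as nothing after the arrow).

  | acac => cbc => ca
  | abbb
  | cbaccb
  | cab

aca->cb; bc->a; caa->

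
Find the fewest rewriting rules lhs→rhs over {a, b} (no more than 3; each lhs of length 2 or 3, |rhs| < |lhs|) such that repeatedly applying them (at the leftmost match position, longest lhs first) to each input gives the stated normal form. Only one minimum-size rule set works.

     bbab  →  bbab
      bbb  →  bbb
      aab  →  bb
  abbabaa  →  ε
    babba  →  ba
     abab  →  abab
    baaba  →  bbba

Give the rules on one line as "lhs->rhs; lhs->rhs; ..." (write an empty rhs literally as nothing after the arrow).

aa->b; abb->

  | bbab
  | bbb
  | aab => bb
  | abbabaa => abaa => abb => ε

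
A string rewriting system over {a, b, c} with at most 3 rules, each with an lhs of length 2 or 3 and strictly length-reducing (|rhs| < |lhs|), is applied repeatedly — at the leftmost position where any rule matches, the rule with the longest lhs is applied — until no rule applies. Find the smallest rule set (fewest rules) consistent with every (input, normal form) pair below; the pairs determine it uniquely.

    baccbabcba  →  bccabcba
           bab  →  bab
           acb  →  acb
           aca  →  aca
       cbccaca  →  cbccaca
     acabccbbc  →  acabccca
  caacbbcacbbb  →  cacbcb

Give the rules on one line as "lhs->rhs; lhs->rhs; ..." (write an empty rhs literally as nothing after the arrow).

acc->cb; bb->c; bbc->ca

  | baccbabcba => bcbbabcba => bccabcba
  | bab
  | acb
  | aca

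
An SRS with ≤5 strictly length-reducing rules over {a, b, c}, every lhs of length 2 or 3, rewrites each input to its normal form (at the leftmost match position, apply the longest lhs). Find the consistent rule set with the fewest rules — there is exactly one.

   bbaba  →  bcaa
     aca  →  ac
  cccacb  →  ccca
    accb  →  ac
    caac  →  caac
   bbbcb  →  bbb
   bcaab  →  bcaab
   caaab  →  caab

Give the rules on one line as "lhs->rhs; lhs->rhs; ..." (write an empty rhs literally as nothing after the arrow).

  | bbaba => bcaa
  | aca => ac
  | cccacb => ccca
  | accb => ac

aaa->aa; aca->ac; bab->ca; cb->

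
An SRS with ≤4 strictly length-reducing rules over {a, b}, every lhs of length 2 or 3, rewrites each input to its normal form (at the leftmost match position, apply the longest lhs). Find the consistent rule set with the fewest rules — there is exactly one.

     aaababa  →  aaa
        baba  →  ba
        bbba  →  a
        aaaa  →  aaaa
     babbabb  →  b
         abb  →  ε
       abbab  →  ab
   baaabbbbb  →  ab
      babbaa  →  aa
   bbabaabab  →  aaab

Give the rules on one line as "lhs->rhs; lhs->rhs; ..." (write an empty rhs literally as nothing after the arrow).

  | aaababa => aaaba => aaa
  | baba => ba
  | bbba => aba => a
  | aaaa

aba->a; abb->; baa->aa; bb->a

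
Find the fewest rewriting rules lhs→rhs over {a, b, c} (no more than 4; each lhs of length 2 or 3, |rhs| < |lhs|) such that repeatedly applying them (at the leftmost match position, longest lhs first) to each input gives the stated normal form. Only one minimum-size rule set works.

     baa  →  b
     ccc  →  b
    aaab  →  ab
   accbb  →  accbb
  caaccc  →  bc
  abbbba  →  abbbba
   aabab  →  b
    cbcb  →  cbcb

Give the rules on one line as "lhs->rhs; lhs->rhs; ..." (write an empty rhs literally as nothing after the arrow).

  | baa => b
  | ccc => b
  | aaab => ab
  | accbb

aa->; bab->b; ccc->b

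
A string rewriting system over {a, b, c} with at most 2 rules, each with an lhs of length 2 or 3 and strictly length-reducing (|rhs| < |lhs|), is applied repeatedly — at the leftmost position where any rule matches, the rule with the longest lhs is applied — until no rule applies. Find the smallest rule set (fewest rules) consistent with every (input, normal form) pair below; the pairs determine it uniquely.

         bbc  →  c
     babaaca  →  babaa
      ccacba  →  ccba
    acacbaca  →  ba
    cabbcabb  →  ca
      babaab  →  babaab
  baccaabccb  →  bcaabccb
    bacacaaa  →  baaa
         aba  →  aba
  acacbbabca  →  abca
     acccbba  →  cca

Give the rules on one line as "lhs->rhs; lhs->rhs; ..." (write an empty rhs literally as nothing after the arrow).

ac->; bb->

  | bbc => c
  | babaaca => babaa
  | ccacba => ccba
  | acacbaca => acbaca => baca => ba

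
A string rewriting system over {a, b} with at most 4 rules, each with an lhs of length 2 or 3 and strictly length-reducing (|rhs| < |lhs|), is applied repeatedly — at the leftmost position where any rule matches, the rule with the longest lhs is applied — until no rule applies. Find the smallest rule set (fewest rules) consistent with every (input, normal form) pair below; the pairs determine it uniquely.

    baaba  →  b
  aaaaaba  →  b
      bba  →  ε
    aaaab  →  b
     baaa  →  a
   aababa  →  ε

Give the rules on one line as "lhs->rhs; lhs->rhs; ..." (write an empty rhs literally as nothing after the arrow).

ab->b; ba->b; baa->; bba->

  | baaba => ba => b
  | aaaaaba => aaaaba => aaaba => aaba => aba => ba => b
  | bba => ε
  | aaaab => aaab => aab => ab => b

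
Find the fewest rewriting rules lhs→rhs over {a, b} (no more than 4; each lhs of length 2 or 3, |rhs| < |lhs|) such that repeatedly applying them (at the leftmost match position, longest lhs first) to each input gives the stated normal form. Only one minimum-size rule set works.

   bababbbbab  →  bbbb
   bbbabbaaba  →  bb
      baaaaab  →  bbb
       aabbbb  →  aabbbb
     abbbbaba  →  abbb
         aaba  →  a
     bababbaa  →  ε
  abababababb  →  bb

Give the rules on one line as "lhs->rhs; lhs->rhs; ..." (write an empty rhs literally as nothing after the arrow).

aba->; ba->; baa->bb; bba->b

  | bababbbbab => babbbbab => bbbbab => bbbb
  | bbbabbaaba => bbbbaaba => bbbaba => bbba => bb
  | baaaaab => bbaaab => baab => bbb
  | aabbbb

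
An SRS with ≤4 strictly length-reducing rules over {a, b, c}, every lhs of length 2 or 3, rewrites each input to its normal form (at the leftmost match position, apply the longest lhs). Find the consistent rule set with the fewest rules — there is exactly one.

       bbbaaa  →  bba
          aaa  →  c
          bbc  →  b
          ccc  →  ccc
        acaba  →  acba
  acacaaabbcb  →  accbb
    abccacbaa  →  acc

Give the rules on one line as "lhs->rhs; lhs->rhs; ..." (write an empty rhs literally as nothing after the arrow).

  | bbbaaa => bbbca => bba
  | aaa => ca => c
  | bbc => b
  | ccc

aa->c; bc->; ca->c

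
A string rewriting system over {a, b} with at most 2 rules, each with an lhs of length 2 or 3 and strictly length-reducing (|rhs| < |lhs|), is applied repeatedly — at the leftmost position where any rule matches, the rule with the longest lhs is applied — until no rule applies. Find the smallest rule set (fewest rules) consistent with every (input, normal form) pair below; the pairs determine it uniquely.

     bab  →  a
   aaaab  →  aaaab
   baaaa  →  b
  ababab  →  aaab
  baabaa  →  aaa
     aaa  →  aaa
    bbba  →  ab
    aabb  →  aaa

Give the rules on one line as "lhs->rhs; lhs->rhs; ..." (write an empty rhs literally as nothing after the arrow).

  | bab => bb => a
  | aaaab
  | baaaa => baaa => baa => ba => b
  | ababab => abbab => aaab

ba->b; bb->a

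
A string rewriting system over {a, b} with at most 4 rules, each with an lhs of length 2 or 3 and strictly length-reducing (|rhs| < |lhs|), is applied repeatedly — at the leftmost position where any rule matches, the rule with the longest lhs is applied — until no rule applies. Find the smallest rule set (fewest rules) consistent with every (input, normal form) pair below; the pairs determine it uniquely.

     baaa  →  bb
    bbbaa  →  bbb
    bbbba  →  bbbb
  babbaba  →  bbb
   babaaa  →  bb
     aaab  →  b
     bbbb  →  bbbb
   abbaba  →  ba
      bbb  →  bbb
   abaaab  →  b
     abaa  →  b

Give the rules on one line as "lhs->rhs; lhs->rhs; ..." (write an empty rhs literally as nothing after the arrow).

aa->b; ab->; bba->bb

  | baaa => bba => bb
  | bbbaa => bbba => bbb
  | bbbba => bbbb
  | babbaba => bbaba => bbba => bbb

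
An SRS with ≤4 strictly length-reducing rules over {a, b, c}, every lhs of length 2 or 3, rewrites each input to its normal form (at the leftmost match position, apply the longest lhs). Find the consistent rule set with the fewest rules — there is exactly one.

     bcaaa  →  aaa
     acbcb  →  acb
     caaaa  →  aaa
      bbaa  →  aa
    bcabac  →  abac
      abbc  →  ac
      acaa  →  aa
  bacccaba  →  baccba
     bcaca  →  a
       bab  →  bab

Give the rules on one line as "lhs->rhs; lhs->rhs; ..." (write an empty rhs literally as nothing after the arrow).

  | bcaaa => aaa
  | acbcb => acb
  | caaaa => aaa
  | bbaa => aa

bb->; bc->; ca->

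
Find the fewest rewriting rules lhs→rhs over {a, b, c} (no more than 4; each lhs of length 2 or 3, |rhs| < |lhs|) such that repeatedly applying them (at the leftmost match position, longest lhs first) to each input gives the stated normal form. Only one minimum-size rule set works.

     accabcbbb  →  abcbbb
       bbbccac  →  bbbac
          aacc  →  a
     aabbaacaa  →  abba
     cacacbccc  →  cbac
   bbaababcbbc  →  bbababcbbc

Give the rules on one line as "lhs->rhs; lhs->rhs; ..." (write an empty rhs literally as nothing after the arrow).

  | accabcbbb => aaabcbbb => aabcbbb => abcbbb
  | bbbccac => bbbaac => bbbac
  | aacc => acc => aa => a
  | aabbaacaa => abbaacaa => abbacaa => abbaa => abba

aa->a; ca->; cc->a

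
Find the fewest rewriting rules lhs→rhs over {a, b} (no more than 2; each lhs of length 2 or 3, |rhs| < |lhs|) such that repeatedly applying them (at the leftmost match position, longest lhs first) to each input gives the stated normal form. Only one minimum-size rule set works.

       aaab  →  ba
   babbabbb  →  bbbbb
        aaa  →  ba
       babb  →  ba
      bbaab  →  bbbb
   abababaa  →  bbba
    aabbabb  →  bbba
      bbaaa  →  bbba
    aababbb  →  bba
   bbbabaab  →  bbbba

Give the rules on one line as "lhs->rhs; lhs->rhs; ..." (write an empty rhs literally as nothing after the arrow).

aa->b; ab->a

  | aaab => bab => ba
  | babbabbb => bababbb => baabbb => bbbbb
  | aaa => ba
  | babb => bab => ba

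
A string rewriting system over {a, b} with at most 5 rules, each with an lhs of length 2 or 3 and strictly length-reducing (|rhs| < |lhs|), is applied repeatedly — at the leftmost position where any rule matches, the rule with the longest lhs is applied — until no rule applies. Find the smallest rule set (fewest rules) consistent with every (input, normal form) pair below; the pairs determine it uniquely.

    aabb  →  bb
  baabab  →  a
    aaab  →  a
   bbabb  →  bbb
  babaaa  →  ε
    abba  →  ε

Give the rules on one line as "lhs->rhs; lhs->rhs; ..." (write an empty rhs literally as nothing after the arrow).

  | aabb => bb
  | baabab => aabab => bab => ab => a
  | aaab => ab => a
  | bbabb => bbb

aa->; ab->a; ba->a; bba->b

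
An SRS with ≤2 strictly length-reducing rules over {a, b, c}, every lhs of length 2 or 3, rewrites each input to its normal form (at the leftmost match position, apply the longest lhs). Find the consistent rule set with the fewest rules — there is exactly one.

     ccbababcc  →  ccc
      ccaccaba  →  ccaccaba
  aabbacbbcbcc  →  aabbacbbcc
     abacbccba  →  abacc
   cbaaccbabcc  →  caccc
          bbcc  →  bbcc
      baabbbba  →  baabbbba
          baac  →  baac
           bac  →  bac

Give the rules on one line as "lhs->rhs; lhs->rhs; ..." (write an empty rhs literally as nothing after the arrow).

cba->c; cbc->c

  | ccbababcc => ccbabcc => ccbcc => ccc
  | ccaccaba
  | aabbacbbcbcc => aabbacbbcc
  | abacbccba => abaccba => abacc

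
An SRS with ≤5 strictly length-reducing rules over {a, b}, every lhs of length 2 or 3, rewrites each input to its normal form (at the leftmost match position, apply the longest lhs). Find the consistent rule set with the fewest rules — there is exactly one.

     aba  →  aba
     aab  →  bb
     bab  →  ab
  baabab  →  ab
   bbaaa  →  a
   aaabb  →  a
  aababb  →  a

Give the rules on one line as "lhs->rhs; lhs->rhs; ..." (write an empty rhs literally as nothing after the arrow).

  | aba
  | aab => bb
  | bab => ab
  | baabab => bbbab => ab

aa->b; abb->a; bab->ab; bbb->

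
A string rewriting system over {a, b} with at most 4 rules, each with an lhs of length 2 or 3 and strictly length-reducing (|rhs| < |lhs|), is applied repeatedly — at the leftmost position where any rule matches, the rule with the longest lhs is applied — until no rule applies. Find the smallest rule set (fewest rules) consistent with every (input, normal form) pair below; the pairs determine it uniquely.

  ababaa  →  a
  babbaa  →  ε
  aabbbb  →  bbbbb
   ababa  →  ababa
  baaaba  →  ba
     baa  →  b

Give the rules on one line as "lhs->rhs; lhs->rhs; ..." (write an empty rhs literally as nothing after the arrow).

  | ababaa => abaaa => aaaa => a
  | babbaa => babaa => baaa => aaa => ε
  | aabbbb => bbbbb
  | ababa

aa->b; aaa->; baa->aa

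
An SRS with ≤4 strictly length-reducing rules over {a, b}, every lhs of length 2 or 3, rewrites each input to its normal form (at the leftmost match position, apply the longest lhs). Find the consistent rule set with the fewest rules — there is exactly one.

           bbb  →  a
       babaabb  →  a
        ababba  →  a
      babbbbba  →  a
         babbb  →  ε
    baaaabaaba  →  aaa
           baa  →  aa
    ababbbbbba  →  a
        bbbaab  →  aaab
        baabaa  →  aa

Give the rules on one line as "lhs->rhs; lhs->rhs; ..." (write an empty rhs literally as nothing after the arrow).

  | bbb => ba => a
  | babaabb => abaabb => abb => a
  | ababba => bba => a
  | babbbbba => abbbbba => ababba => bba => a

aba->; ba->a; bb->; bbb->ba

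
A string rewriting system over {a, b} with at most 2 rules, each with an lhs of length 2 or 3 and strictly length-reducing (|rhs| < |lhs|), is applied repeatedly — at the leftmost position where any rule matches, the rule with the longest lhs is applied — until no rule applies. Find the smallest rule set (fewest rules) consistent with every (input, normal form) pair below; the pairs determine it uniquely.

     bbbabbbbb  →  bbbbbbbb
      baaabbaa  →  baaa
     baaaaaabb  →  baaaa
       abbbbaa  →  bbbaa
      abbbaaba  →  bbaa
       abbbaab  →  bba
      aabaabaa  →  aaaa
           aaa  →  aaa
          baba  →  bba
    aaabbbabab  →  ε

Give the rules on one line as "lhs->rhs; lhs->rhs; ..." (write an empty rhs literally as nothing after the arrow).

ab->; bab->bb

  | bbbabbbbb => bbbbbbbb
  | baaabbaa => baabaa => baaa
  | baaaaaabb => baaaaab => baaaa
  | abbbbaa => bbbaa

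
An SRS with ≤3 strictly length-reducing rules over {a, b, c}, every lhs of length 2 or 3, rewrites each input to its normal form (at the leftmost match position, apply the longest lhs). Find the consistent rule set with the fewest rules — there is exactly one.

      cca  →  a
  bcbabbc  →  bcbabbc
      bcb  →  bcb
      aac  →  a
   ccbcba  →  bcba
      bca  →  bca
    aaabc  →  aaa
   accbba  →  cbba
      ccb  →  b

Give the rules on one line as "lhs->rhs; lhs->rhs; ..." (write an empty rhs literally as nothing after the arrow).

  | cca => a
  | bcbabbc
  | bcb
  | aac => a

abc->a; ac->; cc->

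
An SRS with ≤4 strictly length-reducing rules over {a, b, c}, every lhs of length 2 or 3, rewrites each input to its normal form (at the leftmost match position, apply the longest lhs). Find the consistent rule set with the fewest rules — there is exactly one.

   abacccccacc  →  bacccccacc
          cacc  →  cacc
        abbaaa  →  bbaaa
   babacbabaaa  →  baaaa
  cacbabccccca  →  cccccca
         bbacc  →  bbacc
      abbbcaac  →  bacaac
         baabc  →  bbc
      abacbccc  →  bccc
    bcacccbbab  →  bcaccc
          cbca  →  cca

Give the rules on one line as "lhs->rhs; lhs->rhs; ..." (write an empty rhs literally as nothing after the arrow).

  | abacccccacc => bacccccacc
  | cacc
  | abbaaa => bbaaa
  | babacbabaaa => bbacbabaaa => bbabaaa => bbbaaa => baaaa

ab->b; acb->; bbb->ba; cb->c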